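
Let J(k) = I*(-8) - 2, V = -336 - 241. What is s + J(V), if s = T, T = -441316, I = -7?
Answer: -441262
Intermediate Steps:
V = -577
s = -441316
J(k) = 54 (J(k) = -7*(-8) - 2 = 56 - 2 = 54)
s + J(V) = -441316 + 54 = -441262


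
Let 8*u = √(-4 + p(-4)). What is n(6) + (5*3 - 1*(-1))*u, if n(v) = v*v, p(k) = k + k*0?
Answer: 36 + 4*I*√2 ≈ 36.0 + 5.6569*I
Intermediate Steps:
p(k) = k (p(k) = k + 0 = k)
n(v) = v²
u = I*√2/4 (u = √(-4 - 4)/8 = √(-8)/8 = (2*I*√2)/8 = I*√2/4 ≈ 0.35355*I)
n(6) + (5*3 - 1*(-1))*u = 6² + (5*3 - 1*(-1))*(I*√2/4) = 36 + (15 + 1)*(I*√2/4) = 36 + 16*(I*√2/4) = 36 + 4*I*√2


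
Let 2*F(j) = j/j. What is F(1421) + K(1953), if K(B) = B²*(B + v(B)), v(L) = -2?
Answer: 14883043519/2 ≈ 7.4415e+9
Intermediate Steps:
F(j) = ½ (F(j) = (j/j)/2 = (½)*1 = ½)
K(B) = B²*(-2 + B) (K(B) = B²*(B - 2) = B²*(-2 + B))
F(1421) + K(1953) = ½ + 1953²*(-2 + 1953) = ½ + 3814209*1951 = ½ + 7441521759 = 14883043519/2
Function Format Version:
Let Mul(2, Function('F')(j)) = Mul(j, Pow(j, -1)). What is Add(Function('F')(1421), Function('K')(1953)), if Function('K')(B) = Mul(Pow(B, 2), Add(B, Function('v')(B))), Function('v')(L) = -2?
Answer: Rational(14883043519, 2) ≈ 7.4415e+9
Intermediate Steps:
Function('F')(j) = Rational(1, 2) (Function('F')(j) = Mul(Rational(1, 2), Mul(j, Pow(j, -1))) = Mul(Rational(1, 2), 1) = Rational(1, 2))
Function('K')(B) = Mul(Pow(B, 2), Add(-2, B)) (Function('K')(B) = Mul(Pow(B, 2), Add(B, -2)) = Mul(Pow(B, 2), Add(-2, B)))
Add(Function('F')(1421), Function('K')(1953)) = Add(Rational(1, 2), Mul(Pow(1953, 2), Add(-2, 1953))) = Add(Rational(1, 2), Mul(3814209, 1951)) = Add(Rational(1, 2), 7441521759) = Rational(14883043519, 2)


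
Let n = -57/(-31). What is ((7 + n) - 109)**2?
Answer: 9641025/961 ≈ 10032.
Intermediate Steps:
n = 57/31 (n = -57*(-1/31) = 57/31 ≈ 1.8387)
((7 + n) - 109)**2 = ((7 + 57/31) - 109)**2 = (274/31 - 109)**2 = (-3105/31)**2 = 9641025/961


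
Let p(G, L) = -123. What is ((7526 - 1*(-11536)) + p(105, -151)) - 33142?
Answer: -14203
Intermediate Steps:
((7526 - 1*(-11536)) + p(105, -151)) - 33142 = ((7526 - 1*(-11536)) - 123) - 33142 = ((7526 + 11536) - 123) - 33142 = (19062 - 123) - 33142 = 18939 - 33142 = -14203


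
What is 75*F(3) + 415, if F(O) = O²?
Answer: 1090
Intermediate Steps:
75*F(3) + 415 = 75*3² + 415 = 75*9 + 415 = 675 + 415 = 1090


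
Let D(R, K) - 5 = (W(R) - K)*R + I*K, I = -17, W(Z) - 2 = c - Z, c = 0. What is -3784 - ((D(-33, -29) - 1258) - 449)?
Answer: -463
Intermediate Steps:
W(Z) = 2 - Z (W(Z) = 2 + (0 - Z) = 2 - Z)
D(R, K) = 5 - 17*K + R*(2 - K - R) (D(R, K) = 5 + (((2 - R) - K)*R - 17*K) = 5 + ((2 - K - R)*R - 17*K) = 5 + (R*(2 - K - R) - 17*K) = 5 + (-17*K + R*(2 - K - R)) = 5 - 17*K + R*(2 - K - R))
-3784 - ((D(-33, -29) - 1258) - 449) = -3784 - (((5 - 17*(-29) - 1*(-29)*(-33) - 1*(-33)*(-2 - 33)) - 1258) - 449) = -3784 - (((5 + 493 - 957 - 1*(-33)*(-35)) - 1258) - 449) = -3784 - (((5 + 493 - 957 - 1155) - 1258) - 449) = -3784 - ((-1614 - 1258) - 449) = -3784 - (-2872 - 449) = -3784 - 1*(-3321) = -3784 + 3321 = -463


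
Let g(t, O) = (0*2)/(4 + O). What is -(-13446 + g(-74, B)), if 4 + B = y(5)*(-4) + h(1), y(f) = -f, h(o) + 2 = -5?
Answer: 13446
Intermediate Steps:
h(o) = -7 (h(o) = -2 - 5 = -7)
B = 9 (B = -4 + (-1*5*(-4) - 7) = -4 + (-5*(-4) - 7) = -4 + (20 - 7) = -4 + 13 = 9)
g(t, O) = 0 (g(t, O) = 0/(4 + O) = 0)
-(-13446 + g(-74, B)) = -(-13446 + 0) = -1*(-13446) = 13446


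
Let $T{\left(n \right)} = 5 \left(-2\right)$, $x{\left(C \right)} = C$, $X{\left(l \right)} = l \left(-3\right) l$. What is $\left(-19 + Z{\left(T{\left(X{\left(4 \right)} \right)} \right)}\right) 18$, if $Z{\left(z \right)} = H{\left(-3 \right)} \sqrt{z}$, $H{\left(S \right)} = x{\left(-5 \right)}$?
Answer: $-342 - 90 i \sqrt{10} \approx -342.0 - 284.6 i$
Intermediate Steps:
$X{\left(l \right)} = - 3 l^{2}$ ($X{\left(l \right)} = - 3 l l = - 3 l^{2}$)
$H{\left(S \right)} = -5$
$T{\left(n \right)} = -10$
$Z{\left(z \right)} = - 5 \sqrt{z}$
$\left(-19 + Z{\left(T{\left(X{\left(4 \right)} \right)} \right)}\right) 18 = \left(-19 - 5 \sqrt{-10}\right) 18 = \left(-19 - 5 i \sqrt{10}\right) 18 = -342 - 90 i \sqrt{10}$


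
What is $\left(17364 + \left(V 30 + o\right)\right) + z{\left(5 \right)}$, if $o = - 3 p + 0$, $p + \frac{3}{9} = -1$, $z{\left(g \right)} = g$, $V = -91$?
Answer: $14643$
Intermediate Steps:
$p = - \frac{4}{3}$ ($p = - \frac{1}{3} - 1 = - \frac{4}{3} \approx -1.3333$)
$o = 4$ ($o = \left(-3\right) \left(- \frac{4}{3}\right) + 0 = 4 + 0 = 4$)
$\left(17364 + \left(V 30 + o\right)\right) + z{\left(5 \right)} = \left(17364 + \left(\left(-91\right) 30 + 4\right)\right) + 5 = \left(17364 + \left(-2730 + 4\right)\right) + 5 = \left(17364 - 2726\right) + 5 = 14638 + 5 = 14643$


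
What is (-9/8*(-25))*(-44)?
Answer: -2475/2 ≈ -1237.5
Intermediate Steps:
(-9/8*(-25))*(-44) = (-9*1/8*(-25))*(-44) = -9/8*(-25)*(-44) = (225/8)*(-44) = -2475/2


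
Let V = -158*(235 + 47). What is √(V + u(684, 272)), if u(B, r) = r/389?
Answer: 2*I*√1685538167/389 ≈ 211.08*I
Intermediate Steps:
u(B, r) = r/389 (u(B, r) = r*(1/389) = r/389)
V = -44556 (V = -158*282 = -44556)
√(V + u(684, 272)) = √(-44556 + (1/389)*272) = √(-44556 + 272/389) = √(-17332012/389) = 2*I*√1685538167/389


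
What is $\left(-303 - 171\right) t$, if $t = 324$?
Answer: $-153576$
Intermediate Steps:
$\left(-303 - 171\right) t = \left(-303 - 171\right) 324 = \left(-474\right) 324 = -153576$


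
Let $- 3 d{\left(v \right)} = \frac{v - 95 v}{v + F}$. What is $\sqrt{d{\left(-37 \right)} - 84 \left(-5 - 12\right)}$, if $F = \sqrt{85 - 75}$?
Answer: $\frac{\sqrt{485958 - 12852 \sqrt{10}}}{3 \sqrt{37 - \sqrt{10}}} \approx 38.24$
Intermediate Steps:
$F = \sqrt{10} \approx 3.1623$
$d{\left(v \right)} = \frac{94 v}{3 \left(v + \sqrt{10}\right)}$ ($d{\left(v \right)} = - \frac{\left(v - 95 v\right) \frac{1}{v + \sqrt{10}}}{3} = - \frac{- 94 v \frac{1}{v + \sqrt{10}}}{3} = - \frac{\left(-94\right) v \frac{1}{v + \sqrt{10}}}{3} = \frac{94 v}{3 \left(v + \sqrt{10}\right)}$)
$\sqrt{d{\left(-37 \right)} - 84 \left(-5 - 12\right)} = \sqrt{\frac{94}{3} \left(-37\right) \frac{1}{-37 + \sqrt{10}} - 84 \left(-5 - 12\right)} = \sqrt{- \frac{3478}{3 \left(-37 + \sqrt{10}\right)} - -1428} = \sqrt{- \frac{3478}{3 \left(-37 + \sqrt{10}\right)} + 1428} = \sqrt{1428 - \frac{3478}{3 \left(-37 + \sqrt{10}\right)}}$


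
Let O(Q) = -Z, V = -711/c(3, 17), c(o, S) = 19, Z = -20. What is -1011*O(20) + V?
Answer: -384891/19 ≈ -20257.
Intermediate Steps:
V = -711/19 ≈ -37.421
O(Q) = 20 (O(Q) = -1*(-20) = 20)
-1011*O(20) + V = -1011*20 - 711/19 = -20220 - 711/19 = -384891/19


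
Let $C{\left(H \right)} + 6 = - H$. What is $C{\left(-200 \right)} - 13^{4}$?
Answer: $-28367$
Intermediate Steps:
$C{\left(H \right)} = -6 - H$
$C{\left(-200 \right)} - 13^{4} = \left(-6 - -200\right) - 13^{4} = \left(-6 + 200\right) - 28561 = 194 - 28561 = -28367$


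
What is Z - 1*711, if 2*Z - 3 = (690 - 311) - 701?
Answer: -1741/2 ≈ -870.50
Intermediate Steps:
Z = -319/2 (Z = 3/2 + ((690 - 311) - 701)/2 = 3/2 + (379 - 701)/2 = 3/2 + (1/2)*(-322) = 3/2 - 161 = -319/2 ≈ -159.50)
Z - 1*711 = -319/2 - 1*711 = -319/2 - 711 = -1741/2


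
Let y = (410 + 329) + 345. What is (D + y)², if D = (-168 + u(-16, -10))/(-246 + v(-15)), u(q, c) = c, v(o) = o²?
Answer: 526335364/441 ≈ 1.1935e+6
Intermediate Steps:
D = 178/21 (D = (-168 - 10)/(-246 + (-15)²) = -178/(-246 + 225) = -178/(-21) = -178*(-1/21) = 178/21 ≈ 8.4762)
y = 1084 (y = 739 + 345 = 1084)
(D + y)² = (178/21 + 1084)² = (22942/21)² = 526335364/441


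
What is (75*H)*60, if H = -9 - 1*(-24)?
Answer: 67500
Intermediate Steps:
H = 15 (H = -9 + 24 = 15)
(75*H)*60 = (75*15)*60 = 1125*60 = 67500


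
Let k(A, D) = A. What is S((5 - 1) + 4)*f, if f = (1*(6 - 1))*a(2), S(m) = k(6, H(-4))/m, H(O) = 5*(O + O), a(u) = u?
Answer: 15/2 ≈ 7.5000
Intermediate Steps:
H(O) = 10*O (H(O) = 5*(2*O) = 10*O)
S(m) = 6/m
f = 10 (f = (1*(6 - 1))*2 = (1*5)*2 = 5*2 = 10)
S((5 - 1) + 4)*f = (6/((5 - 1) + 4))*10 = (6/(4 + 4))*10 = (6/8)*10 = (6*(1/8))*10 = (3/4)*10 = 15/2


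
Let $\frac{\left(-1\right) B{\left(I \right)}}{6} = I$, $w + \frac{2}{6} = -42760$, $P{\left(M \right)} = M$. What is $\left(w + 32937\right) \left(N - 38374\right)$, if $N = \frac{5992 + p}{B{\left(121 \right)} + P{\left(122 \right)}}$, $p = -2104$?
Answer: $\frac{170791793620}{453} \approx 3.7702 \cdot 10^{8}$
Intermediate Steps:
$w = - \frac{128281}{3}$ ($w = - \frac{1}{3} - 42760 = - \frac{128281}{3} \approx -42760.0$)
$B{\left(I \right)} = - 6 I$
$N = - \frac{972}{151}$ ($N = \frac{5992 - 2104}{\left(-6\right) 121 + 122} = \frac{3888}{-726 + 122} = \frac{3888}{-604} = 3888 \left(- \frac{1}{604}\right) = - \frac{972}{151} \approx -6.4371$)
$\left(w + 32937\right) \left(N - 38374\right) = \left(- \frac{128281}{3} + 32937\right) \left(- \frac{972}{151} - 38374\right) = \left(- \frac{29470}{3}\right) \left(- \frac{5795446}{151}\right) = \frac{170791793620}{453}$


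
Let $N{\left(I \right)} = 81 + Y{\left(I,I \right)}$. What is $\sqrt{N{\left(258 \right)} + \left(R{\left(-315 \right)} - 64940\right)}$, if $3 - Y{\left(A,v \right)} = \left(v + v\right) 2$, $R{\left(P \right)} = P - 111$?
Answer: $i \sqrt{66314} \approx 257.52 i$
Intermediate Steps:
$R{\left(P \right)} = -111 + P$
$Y{\left(A,v \right)} = 3 - 4 v$ ($Y{\left(A,v \right)} = 3 - \left(v + v\right) 2 = 3 - 2 v 2 = 3 - 4 v$)
$N{\left(I \right)} = 84 - 4 I$ ($N{\left(I \right)} = 81 - \left(-3 + 4 I\right) = 84 - 4 I$)
$\sqrt{N{\left(258 \right)} + \left(R{\left(-315 \right)} - 64940\right)} = \sqrt{\left(84 - 1032\right) - 65366} = \sqrt{-948 - 65366} = \sqrt{-66314} = i \sqrt{66314}$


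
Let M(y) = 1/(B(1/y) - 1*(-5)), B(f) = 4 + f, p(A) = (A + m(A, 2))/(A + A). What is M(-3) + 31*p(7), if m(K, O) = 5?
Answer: 4857/182 ≈ 26.687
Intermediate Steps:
p(A) = (5 + A)/(2*A) (p(A) = (A + 5)/(A + A) = (5 + A)/((2*A)) = (5 + A)*(1/(2*A)) = (5 + A)/(2*A))
M(y) = 1/(9 + 1/y) (M(y) = 1/((4 + 1/y) - 1*(-5)) = 1/((4 + 1/y) + 5) = 1/(9 + 1/y))
M(-3) + 31*p(7) = -3/(1 + 9*(-3)) + 31*((1/2)*(5 + 7)/7) = -3/(1 - 27) + 31*((1/2)*(1/7)*12) = -3/(-26) + 31*(6/7) = -3*(-1/26) + 186/7 = 3/26 + 186/7 = 4857/182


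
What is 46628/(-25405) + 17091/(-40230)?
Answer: -17111417/7570690 ≈ -2.2602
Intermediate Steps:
46628/(-25405) + 17091/(-40230) = 46628*(-1/25405) + 17091*(-1/40230) = -46628/25405 - 633/1490 = -17111417/7570690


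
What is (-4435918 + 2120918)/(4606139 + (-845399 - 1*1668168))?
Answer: -578750/523143 ≈ -1.1063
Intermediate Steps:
(-4435918 + 2120918)/(4606139 + (-845399 - 1*1668168)) = -2315000/(4606139 + (-845399 - 1668168)) = -2315000/(4606139 - 2513567) = -2315000/2092572 = -2315000*1/2092572 = -578750/523143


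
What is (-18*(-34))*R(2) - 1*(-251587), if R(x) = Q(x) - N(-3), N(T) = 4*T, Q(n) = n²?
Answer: 261379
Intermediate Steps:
R(x) = 12 + x² (R(x) = x² - 4*(-3) = x² - 1*(-12) = x² + 12 = 12 + x²)
(-18*(-34))*R(2) - 1*(-251587) = (-18*(-34))*(12 + 2²) - 1*(-251587) = 612*(12 + 4) + 251587 = 612*16 + 251587 = 9792 + 251587 = 261379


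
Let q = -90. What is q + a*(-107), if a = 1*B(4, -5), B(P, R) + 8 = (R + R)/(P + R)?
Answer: -304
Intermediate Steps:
B(P, R) = -8 + 2*R/(P + R) (B(P, R) = -8 + (R + R)/(P + R) = -8 + (2*R)/(P + R) = -8 + 2*R/(P + R))
a = 2 (a = 1*(2*(-4*4 - 3*(-5))/(4 - 5)) = 1*(2*(-16 + 15)/(-1)) = 1*(2*(-1)*(-1)) = 1*2 = 2)
q + a*(-107) = -90 + 2*(-107) = -90 - 214 = -304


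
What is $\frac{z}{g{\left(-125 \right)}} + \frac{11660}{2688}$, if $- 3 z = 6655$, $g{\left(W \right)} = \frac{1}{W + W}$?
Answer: $\frac{372682915}{672} \approx 5.5459 \cdot 10^{5}$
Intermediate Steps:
$g{\left(W \right)} = \frac{1}{2 W}$
$z = - \frac{6655}{3}$ ($z = \left(- \frac{1}{3}\right) 6655 = - \frac{6655}{3} \approx -2218.3$)
$\frac{z}{g{\left(-125 \right)}} + \frac{11660}{2688} = - \frac{6655}{3 \frac{1}{2 \left(-125\right)}} + \frac{11660}{2688} = - \frac{6655}{3 \cdot \frac{1}{2} \left(- \frac{1}{125}\right)} + 11660 \cdot \frac{1}{2688} = - \frac{6655}{3 \left(- \frac{1}{250}\right)} + \frac{2915}{672} = \left(- \frac{6655}{3}\right) \left(-250\right) + \frac{2915}{672} = \frac{1663750}{3} + \frac{2915}{672} = \frac{372682915}{672}$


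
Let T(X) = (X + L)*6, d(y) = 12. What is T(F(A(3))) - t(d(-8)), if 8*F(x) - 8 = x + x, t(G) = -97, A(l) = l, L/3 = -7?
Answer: -37/2 ≈ -18.500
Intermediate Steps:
L = -21 (L = 3*(-7) = -21)
F(x) = 1 + x/4 (F(x) = 1 + (x + x)/8 = 1 + (2*x)/8 = 1 + x/4)
T(X) = -126 + 6*X (T(X) = (X - 21)*6 = (-21 + X)*6 = -126 + 6*X)
T(F(A(3))) - t(d(-8)) = (-126 + 6*(1 + (¼)*3)) - 1*(-97) = (-126 + 6*(1 + ¾)) + 97 = (-126 + 6*(7/4)) + 97 = (-126 + 21/2) + 97 = -231/2 + 97 = -37/2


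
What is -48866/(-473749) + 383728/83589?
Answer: 185875416346/39600205161 ≈ 4.6938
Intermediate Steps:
-48866/(-473749) + 383728/83589 = -48866*(-1/473749) + 383728*(1/83589) = 48866/473749 + 383728/83589 = 185875416346/39600205161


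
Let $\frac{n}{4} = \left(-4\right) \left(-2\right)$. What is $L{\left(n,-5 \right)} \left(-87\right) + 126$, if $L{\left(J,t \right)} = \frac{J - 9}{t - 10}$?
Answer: $\frac{1297}{5} \approx 259.4$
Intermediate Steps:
$n = 32$ ($n = 4 \left(\left(-4\right) \left(-2\right)\right) = 4 \cdot 8 = 32$)
$L{\left(J,t \right)} = \frac{-9 + J}{-10 + t}$
$L{\left(n,-5 \right)} \left(-87\right) + 126 = \frac{-9 + 32}{-10 - 5} \left(-87\right) + 126 = \frac{1}{-15} \cdot 23 \left(-87\right) + 126 = \left(- \frac{1}{15}\right) 23 \left(-87\right) + 126 = \left(- \frac{23}{15}\right) \left(-87\right) + 126 = \frac{667}{5} + 126 = \frac{1297}{5}$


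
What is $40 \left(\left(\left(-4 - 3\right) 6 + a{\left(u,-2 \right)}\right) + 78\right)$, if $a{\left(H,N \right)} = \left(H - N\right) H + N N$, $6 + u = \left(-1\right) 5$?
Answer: $5560$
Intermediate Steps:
$u = -11$ ($u = -6 - 5 = -11$)
$a{\left(H,N \right)} = N^{2} + H \left(H - N\right)$ ($a{\left(H,N \right)} = H \left(H - N\right) + N^{2} = N^{2} + H \left(H - N\right)$)
$40 \left(\left(\left(-4 - 3\right) 6 + a{\left(u,-2 \right)}\right) + 78\right) = 40 \left(\left(\left(-4 - 3\right) 6 + \left(\left(-11\right)^{2} + \left(-2\right)^{2} - \left(-11\right) \left(-2\right)\right)\right) + 78\right) = 40 \left(\left(\left(-7\right) 6 + \left(121 + 4 - 22\right)\right) + 78\right) = 40 \left(\left(-42 + 103\right) + 78\right) = 40 \left(61 + 78\right) = 40 \cdot 139 = 5560$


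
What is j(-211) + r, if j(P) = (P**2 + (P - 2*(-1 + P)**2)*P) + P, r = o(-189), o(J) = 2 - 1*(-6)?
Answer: 19055207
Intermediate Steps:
o(J) = 8 (o(J) = 2 + 6 = 8)
r = 8
j(P) = P + P**2 + P*(P - 2*(-1 + P)**2) (j(P) = (P**2 + P*(P - 2*(-1 + P)**2)) + P = P + P**2 + P*(P - 2*(-1 + P)**2))
j(-211) + r = -211*(-1 - 2*(-211)**2 + 6*(-211)) + 8 = -211*(-1 - 2*44521 - 1266) + 8 = -211*(-1 - 89042 - 1266) + 8 = -211*(-90309) + 8 = 19055199 + 8 = 19055207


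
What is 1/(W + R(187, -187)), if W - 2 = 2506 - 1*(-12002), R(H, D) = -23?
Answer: 1/14487 ≈ 6.9027e-5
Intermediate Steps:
W = 14510 (W = 2 + (2506 - 1*(-12002)) = 2 + (2506 + 12002) = 2 + 14508 = 14510)
1/(W + R(187, -187)) = 1/(14510 - 23) = 1/14487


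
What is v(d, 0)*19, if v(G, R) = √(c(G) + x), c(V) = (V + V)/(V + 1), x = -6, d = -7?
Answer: 19*I*√33/3 ≈ 36.382*I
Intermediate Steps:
c(V) = 2*V/(1 + V) (c(V) = (2*V)/(1 + V) = 2*V/(1 + V))
v(G, R) = √(-6 + 2*G/(1 + G)) (v(G, R) = √(2*G/(1 + G) - 6) = √(-6 + 2*G/(1 + G)))
v(d, 0)*19 = (√2*√((-3 - 2*(-7))/(1 - 7)))*19 = (√2*√((-3 + 14)/(-6)))*19 = (√2*√(-⅙*11))*19 = (√2*√(-11/6))*19 = (√2*(I*√66/6))*19 = (I*√33/3)*19 = 19*I*√33/3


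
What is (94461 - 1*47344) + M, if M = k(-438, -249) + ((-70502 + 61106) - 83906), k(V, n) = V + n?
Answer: -46872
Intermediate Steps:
M = -93989 (M = (-438 - 249) + ((-70502 + 61106) - 83906) = -687 + (-9396 - 83906) = -687 - 93302 = -93989)
(94461 - 1*47344) + M = (94461 - 1*47344) - 93989 = (94461 - 47344) - 93989 = 47117 - 93989 = -46872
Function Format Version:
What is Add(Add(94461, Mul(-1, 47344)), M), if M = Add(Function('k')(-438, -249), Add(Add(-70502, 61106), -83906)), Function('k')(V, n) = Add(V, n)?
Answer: -46872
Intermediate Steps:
M = -93989 (M = Add(Add(-438, -249), Add(Add(-70502, 61106), -83906)) = Add(-687, Add(-9396, -83906)) = Add(-687, -93302) = -93989)
Add(Add(94461, Mul(-1, 47344)), M) = Add(Add(94461, Mul(-1, 47344)), -93989) = Add(Add(94461, -47344), -93989) = Add(47117, -93989) = -46872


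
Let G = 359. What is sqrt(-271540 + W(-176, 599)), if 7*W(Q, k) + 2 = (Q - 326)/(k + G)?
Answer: I*sqrt(3052822101637)/3353 ≈ 521.1*I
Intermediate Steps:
W(Q, k) = -2/7 + (-326 + Q)/(7*(359 + k)) (W(Q, k) = -2/7 + ((Q - 326)/(k + 359))/7 = -2/7 + ((-326 + Q)/(359 + k))/7 = -2/7 + (-326 + Q)/(7*(359 + k)))
sqrt(-271540 + W(-176, 599)) = sqrt(-271540 + (-1044 - 176 - 2*599)/(7*(359 + 599))) = sqrt(-271540 + (1/7)*(-1044 - 176 - 1198)/958) = sqrt(-271540 + (1/7)*(1/958)*(-2418)) = sqrt(-271540 - 1209/3353) = sqrt(-910474829/3353) = I*sqrt(3052822101637)/3353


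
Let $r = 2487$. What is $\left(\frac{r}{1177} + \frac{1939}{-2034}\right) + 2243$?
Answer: $\frac{5372558729}{2394018} \approx 2244.2$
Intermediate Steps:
$\left(\frac{r}{1177} + \frac{1939}{-2034}\right) + 2243 = \left(\frac{2487}{1177} + \frac{1939}{-2034}\right) + 2243 = \left(2487 \cdot \frac{1}{1177} + 1939 \left(- \frac{1}{2034}\right)\right) + 2243 = \left(\frac{2487}{1177} - \frac{1939}{2034}\right) + 2243 = \frac{2776355}{2394018} + 2243 = \frac{5372558729}{2394018}$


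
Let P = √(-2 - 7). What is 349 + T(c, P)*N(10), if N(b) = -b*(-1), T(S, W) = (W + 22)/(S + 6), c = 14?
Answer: 360 + 3*I/2 ≈ 360.0 + 1.5*I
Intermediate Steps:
P = 3*I (P = √(-9) = 3*I ≈ 3.0*I)
T(S, W) = (22 + W)/(6 + S)
N(b) = b
349 + T(c, P)*N(10) = 349 + ((22 + 3*I)/(6 + 14))*10 = 349 + ((22 + 3*I)/20)*10 = 349 + (11/10 + 3*I/20)*10 = 349 + (11 + 3*I/2) = 360 + 3*I/2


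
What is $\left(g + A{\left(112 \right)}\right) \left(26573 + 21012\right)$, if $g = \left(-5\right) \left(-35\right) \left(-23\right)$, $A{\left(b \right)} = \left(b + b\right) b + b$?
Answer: $1007612375$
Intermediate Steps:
$A{\left(b \right)} = b + 2 b^{2}$ ($A{\left(b \right)} = 2 b b + b = 2 b^{2} + b = b + 2 b^{2}$)
$g = -4025$ ($g = 175 \left(-23\right) = -4025$)
$\left(g + A{\left(112 \right)}\right) \left(26573 + 21012\right) = \left(-4025 + 112 \left(1 + 2 \cdot 112\right)\right) \left(26573 + 21012\right) = \left(-4025 + 112 \left(1 + 224\right)\right) 47585 = \left(-4025 + 112 \cdot 225\right) 47585 = \left(-4025 + 25200\right) 47585 = 21175 \cdot 47585 = 1007612375$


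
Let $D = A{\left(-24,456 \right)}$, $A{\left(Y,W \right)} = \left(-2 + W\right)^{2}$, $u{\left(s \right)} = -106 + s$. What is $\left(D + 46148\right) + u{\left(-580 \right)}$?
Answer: $251578$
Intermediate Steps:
$D = 206116$ ($D = \left(-2 + 456\right)^{2} = 454^{2} = 206116$)
$\left(D + 46148\right) + u{\left(-580 \right)} = \left(206116 + 46148\right) - 686 = 252264 - 686 = 251578$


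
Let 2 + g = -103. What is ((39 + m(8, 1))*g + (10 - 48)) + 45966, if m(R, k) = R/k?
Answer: 40993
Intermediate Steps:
g = -105 (g = -2 - 103 = -105)
((39 + m(8, 1))*g + (10 - 48)) + 45966 = ((39 + 8/1)*(-105) + (10 - 48)) + 45966 = ((39 + 8*1)*(-105) - 38) + 45966 = ((39 + 8)*(-105) - 38) + 45966 = (47*(-105) - 38) + 45966 = (-4935 - 38) + 45966 = -4973 + 45966 = 40993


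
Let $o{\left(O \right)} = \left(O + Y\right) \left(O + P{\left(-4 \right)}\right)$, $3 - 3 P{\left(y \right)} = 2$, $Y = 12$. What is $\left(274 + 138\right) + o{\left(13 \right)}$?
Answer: $\frac{2236}{3} \approx 745.33$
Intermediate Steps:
$P{\left(y \right)} = \frac{1}{3}$ ($P{\left(y \right)} = 1 - \frac{2}{3} = \frac{1}{3}$)
$o{\left(O \right)} = \left(12 + O\right) \left(\frac{1}{3} + O\right)$ ($o{\left(O \right)} = \left(O + 12\right) \left(O + \frac{1}{3}\right) = \left(12 + O\right) \left(\frac{1}{3} + O\right)$)
$\left(274 + 138\right) + o{\left(13 \right)} = \left(274 + 138\right) + \left(4 + 13^{2} + \frac{37}{3} \cdot 13\right) = 412 + \left(4 + 169 + \frac{481}{3}\right) = 412 + \frac{1000}{3} = \frac{2236}{3}$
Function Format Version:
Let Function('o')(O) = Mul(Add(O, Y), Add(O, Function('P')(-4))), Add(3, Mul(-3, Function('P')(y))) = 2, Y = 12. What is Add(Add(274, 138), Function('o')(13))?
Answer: Rational(2236, 3) ≈ 745.33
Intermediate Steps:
Function('P')(y) = Rational(1, 3) (Function('P')(y) = Add(1, Mul(Rational(-1, 3), 2)) = Add(1, Rational(-2, 3)) = Rational(1, 3))
Function('o')(O) = Mul(Add(12, O), Add(Rational(1, 3), O)) (Function('o')(O) = Mul(Add(O, 12), Add(O, Rational(1, 3))) = Mul(Add(12, O), Add(Rational(1, 3), O)))
Add(Add(274, 138), Function('o')(13)) = Add(Add(274, 138), Add(4, Pow(13, 2), Mul(Rational(37, 3), 13))) = Add(412, Add(4, 169, Rational(481, 3))) = Add(412, Rational(1000, 3)) = Rational(2236, 3)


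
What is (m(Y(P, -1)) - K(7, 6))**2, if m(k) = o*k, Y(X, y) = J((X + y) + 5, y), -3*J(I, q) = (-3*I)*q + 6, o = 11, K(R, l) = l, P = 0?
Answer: 5184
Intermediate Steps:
J(I, q) = -2 + I*q (J(I, q) = -((-3*I)*q + 6)/3 = -(-3*I*q + 6)/3 = -(6 - 3*I*q)/3 = -2 + I*q)
Y(X, y) = -2 + y*(5 + X + y) (Y(X, y) = -2 + ((X + y) + 5)*y = -2 + (5 + X + y)*y = -2 + y*(5 + X + y))
m(k) = 11*k
(m(Y(P, -1)) - K(7, 6))**2 = (11*(-2 - (5 + 0 - 1)) - 1*6)**2 = (11*(-2 - 1*4) - 6)**2 = (11*(-2 - 4) - 6)**2 = (11*(-6) - 6)**2 = (-66 - 6)**2 = (-72)**2 = 5184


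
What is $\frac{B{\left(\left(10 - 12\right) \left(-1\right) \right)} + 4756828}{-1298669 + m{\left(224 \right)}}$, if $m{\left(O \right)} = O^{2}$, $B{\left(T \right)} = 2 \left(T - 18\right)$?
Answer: $- \frac{4756796}{1248493} \approx -3.81$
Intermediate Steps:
$B{\left(T \right)} = -36 + 2 T$ ($B{\left(T \right)} = 2 \left(-18 + T\right) = -36 + 2 T$)
$\frac{B{\left(\left(10 - 12\right) \left(-1\right) \right)} + 4756828}{-1298669 + m{\left(224 \right)}} = \frac{\left(-36 + 2 \left(10 - 12\right) \left(-1\right)\right) + 4756828}{-1298669 + 224^{2}} = \frac{\left(-36 + 2 \left(\left(-2\right) \left(-1\right)\right)\right) + 4756828}{-1298669 + 50176} = \frac{\left(-36 + 2 \cdot 2\right) + 4756828}{-1248493} = \left(\left(-36 + 4\right) + 4756828\right) \left(- \frac{1}{1248493}\right) = \left(-32 + 4756828\right) \left(- \frac{1}{1248493}\right) = 4756796 \left(- \frac{1}{1248493}\right) = - \frac{4756796}{1248493}$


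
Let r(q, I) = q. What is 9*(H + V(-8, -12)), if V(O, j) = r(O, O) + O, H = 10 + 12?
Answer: 54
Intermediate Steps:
H = 22
V(O, j) = 2*O (V(O, j) = O + O = 2*O)
9*(H + V(-8, -12)) = 9*(22 + 2*(-8)) = 9*(22 - 16) = 9*6 = 54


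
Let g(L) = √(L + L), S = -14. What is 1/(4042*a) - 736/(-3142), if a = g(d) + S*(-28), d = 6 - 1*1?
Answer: 57138545014/243925033557 - √10/621069468 ≈ 0.23425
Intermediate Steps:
d = 5 (d = 6 - 1 = 5)
g(L) = √2*√L (g(L) = √(2*L) = √2*√L)
a = 392 + √10 (a = √2*√5 - 14*(-28) = √10 + 392 = 392 + √10 ≈ 395.16)
1/(4042*a) - 736/(-3142) = 1/(4042*(392 + √10)) - 736/(-3142) = 1/(4042*(392 + √10)) - 736*(-1/3142) = 1/(4042*(392 + √10)) + 368/1571 = 368/1571 + 1/(4042*(392 + √10))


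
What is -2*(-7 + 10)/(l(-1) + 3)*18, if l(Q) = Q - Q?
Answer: -36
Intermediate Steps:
l(Q) = 0
-2*(-7 + 10)/(l(-1) + 3)*18 = -2*(-7 + 10)/(0 + 3)*18 = -6/3*18 = -2*1*18 = -2*18 = -36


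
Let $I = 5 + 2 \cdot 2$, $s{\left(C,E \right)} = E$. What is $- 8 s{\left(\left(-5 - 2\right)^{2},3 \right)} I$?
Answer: $-216$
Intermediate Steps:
$I = 9$ ($I = 5 + 4 = 9$)
$- 8 s{\left(\left(-5 - 2\right)^{2},3 \right)} I = \left(-8\right) 3 \cdot 9 = \left(-24\right) 9 = -216$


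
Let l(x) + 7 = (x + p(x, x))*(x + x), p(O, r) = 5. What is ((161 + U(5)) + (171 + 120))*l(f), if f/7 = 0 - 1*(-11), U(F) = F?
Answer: 5767797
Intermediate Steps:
f = 77 (f = 7*(0 - 1*(-11)) = 7*(0 + 11) = 7*11 = 77)
l(x) = -7 + 2*x*(5 + x) (l(x) = -7 + (x + 5)*(x + x) = -7 + (5 + x)*(2*x) = -7 + 2*x*(5 + x))
((161 + U(5)) + (171 + 120))*l(f) = ((161 + 5) + (171 + 120))*(-7 + 2*77**2 + 10*77) = (166 + 291)*(-7 + 2*5929 + 770) = 457*(-7 + 11858 + 770) = 457*12621 = 5767797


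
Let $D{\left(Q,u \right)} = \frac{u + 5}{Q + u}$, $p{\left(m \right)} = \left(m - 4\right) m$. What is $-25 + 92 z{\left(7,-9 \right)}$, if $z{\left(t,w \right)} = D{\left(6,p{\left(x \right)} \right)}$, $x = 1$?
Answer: $\frac{109}{3} \approx 36.333$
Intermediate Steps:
$p{\left(m \right)} = m \left(-4 + m\right)$ ($p{\left(m \right)} = \left(-4 + m\right) m = m \left(-4 + m\right)$)
$D{\left(Q,u \right)} = \frac{5 + u}{Q + u}$
$z{\left(t,w \right)} = \frac{2}{3}$ ($z{\left(t,w \right)} = \frac{5 + 1 \left(-4 + 1\right)}{6 + 1 \left(-4 + 1\right)} = \frac{5 + 1 \left(-3\right)}{6 + 1 \left(-3\right)} = \frac{5 - 3}{6 - 3} = \frac{1}{3} \cdot 2 = \frac{2}{3}$)
$-25 + 92 z{\left(7,-9 \right)} = -25 + 92 \cdot \frac{2}{3} = -25 + \frac{184}{3} = \frac{109}{3}$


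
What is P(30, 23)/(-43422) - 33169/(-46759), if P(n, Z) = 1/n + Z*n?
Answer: 42239971481/60911078940 ≈ 0.69347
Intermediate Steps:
P(30, 23)/(-43422) - 33169/(-46759) = (1/30 + 23*30)/(-43422) - 33169/(-46759) = (1/30 + 690)*(-1/43422) - 33169*(-1/46759) = (20701/30)*(-1/43422) + 33169/46759 = -20701/1302660 + 33169/46759 = 42239971481/60911078940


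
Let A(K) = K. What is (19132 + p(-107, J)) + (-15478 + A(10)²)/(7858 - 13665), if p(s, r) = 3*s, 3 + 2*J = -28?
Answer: 109250855/5807 ≈ 18814.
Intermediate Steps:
J = -31/2 (J = -3/2 + (½)*(-28) = -3/2 - 14 = -31/2 ≈ -15.500)
(19132 + p(-107, J)) + (-15478 + A(10)²)/(7858 - 13665) = (19132 + 3*(-107)) + (-15478 + 10²)/(7858 - 13665) = (19132 - 321) + (-15478 + 100)/(-5807) = 18811 - 15378*(-1/5807) = 18811 + 15378/5807 = 109250855/5807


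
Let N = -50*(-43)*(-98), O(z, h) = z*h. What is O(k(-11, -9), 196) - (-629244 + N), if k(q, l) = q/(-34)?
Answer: 14280126/17 ≈ 8.4001e+5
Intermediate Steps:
k(q, l) = -q/34 (k(q, l) = q*(-1/34) = -q/34)
O(z, h) = h*z
N = -210700 (N = 2150*(-98) = -210700)
O(k(-11, -9), 196) - (-629244 + N) = 196*(-1/34*(-11)) - (-629244 - 210700) = 196*(11/34) - 1*(-839944) = 1078/17 + 839944 = 14280126/17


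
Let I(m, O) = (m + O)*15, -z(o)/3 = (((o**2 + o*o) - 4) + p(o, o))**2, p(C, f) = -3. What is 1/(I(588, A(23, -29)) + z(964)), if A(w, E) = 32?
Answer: -1/10363014597375 ≈ -9.6497e-14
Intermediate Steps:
z(o) = -3*(-7 + 2*o**2)**2 (z(o) = -3*(((o**2 + o*o) - 4) - 3)**2 = -3*(((o**2 + o**2) - 4) - 3)**2 = -3*((2*o**2 - 4) - 3)**2 = -3*((-4 + 2*o**2) - 3)**2 = -3*(-7 + 2*o**2)**2)
I(m, O) = 15*O + 15*m (I(m, O) = (O + m)*15 = 15*O + 15*m)
1/(I(588, A(23, -29)) + z(964)) = 1/((15*32 + 15*588) - 3*(-7 + 2*964**2)**2) = 1/((480 + 8820) - 3*(-7 + 2*929296)**2) = 1/(9300 - 3*(-7 + 1858592)**2) = 1/(9300 - 3*1858585**2) = 1/(9300 - 3*3454338202225) = 1/(9300 - 10363014606675) = 1/(-10363014597375) = -1/10363014597375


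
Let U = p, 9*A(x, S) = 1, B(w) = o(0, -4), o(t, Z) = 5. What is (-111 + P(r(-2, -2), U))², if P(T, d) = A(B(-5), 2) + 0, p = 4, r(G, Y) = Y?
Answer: 996004/81 ≈ 12296.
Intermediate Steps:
B(w) = 5
A(x, S) = ⅑ (A(x, S) = (⅑)*1 = ⅑)
U = 4
P(T, d) = ⅑ (P(T, d) = ⅑ + 0 = ⅑)
(-111 + P(r(-2, -2), U))² = (-111 + ⅑)² = (-998/9)² = 996004/81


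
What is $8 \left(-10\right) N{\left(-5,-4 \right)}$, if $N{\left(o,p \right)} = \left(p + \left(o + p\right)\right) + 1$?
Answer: $960$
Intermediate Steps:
$N{\left(o,p \right)} = 1 + o + 2 p$ ($N{\left(o,p \right)} = \left(o + 2 p\right) + 1 = 1 + o + 2 p$)
$8 \left(-10\right) N{\left(-5,-4 \right)} = 8 \left(-10\right) \left(1 - 5 + 2 \left(-4\right)\right) = - 80 \left(1 - 5 - 8\right) = \left(-80\right) \left(-12\right) = 960$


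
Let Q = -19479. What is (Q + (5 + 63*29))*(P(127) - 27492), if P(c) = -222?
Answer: 489068958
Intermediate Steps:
(Q + (5 + 63*29))*(P(127) - 27492) = (-19479 + (5 + 63*29))*(-222 - 27492) = (-19479 + (5 + 1827))*(-27714) = (-19479 + 1832)*(-27714) = -17647*(-27714) = 489068958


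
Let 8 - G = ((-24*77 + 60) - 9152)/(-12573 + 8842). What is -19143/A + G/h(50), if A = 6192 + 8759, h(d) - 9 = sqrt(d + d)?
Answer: -1074334619/1059861439 ≈ -1.0137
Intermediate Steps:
h(d) = 9 + sqrt(2)*sqrt(d) (h(d) = 9 + sqrt(d + d) = 9 + sqrt(2*d) = 9 + sqrt(2)*sqrt(d))
A = 14951
G = 18908/3731 (G = 8 - ((-24*77 + 60) - 9152)/(-12573 + 8842) = 8 - ((-1848 + 60) - 9152)/(-3731) = 8 - (-1788 - 9152)*(-1)/3731 = 8 - (-10940)*(-1)/3731 = 8 - 1*10940/3731 = 8 - 10940/3731 = 18908/3731 ≈ 5.0678)
-19143/A + G/h(50) = -19143/14951 + 18908/(3731*(9 + sqrt(2)*sqrt(50))) = -19143*1/14951 + 18908/(3731*(9 + sqrt(2)*(5*sqrt(2)))) = -19143/14951 + 18908/(3731*(9 + 10)) = -19143/14951 + (18908/3731)/19 = -19143/14951 + (18908/3731)*(1/19) = -19143/14951 + 18908/70889 = -1074334619/1059861439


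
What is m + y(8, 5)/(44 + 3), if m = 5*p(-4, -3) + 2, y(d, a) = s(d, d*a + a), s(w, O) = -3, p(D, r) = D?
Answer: -849/47 ≈ -18.064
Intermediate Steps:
y(d, a) = -3
m = -18 (m = 5*(-4) + 2 = -20 + 2 = -18)
m + y(8, 5)/(44 + 3) = -18 - 3/(44 + 3) = -18 - 3/47 = -849/47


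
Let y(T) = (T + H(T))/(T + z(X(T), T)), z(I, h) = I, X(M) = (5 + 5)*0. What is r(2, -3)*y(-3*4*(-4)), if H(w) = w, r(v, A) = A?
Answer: -6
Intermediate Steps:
X(M) = 0 (X(M) = 10*0 = 0)
y(T) = 2 (y(T) = (T + T)/(T + 0) = (2*T)/T = 2)
r(2, -3)*y(-3*4*(-4)) = -3*2 = -6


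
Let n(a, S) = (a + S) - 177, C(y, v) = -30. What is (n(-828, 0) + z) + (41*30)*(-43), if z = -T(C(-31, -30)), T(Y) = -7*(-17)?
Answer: -54014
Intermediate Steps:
T(Y) = 119
n(a, S) = -177 + S + a (n(a, S) = (S + a) - 177 = -177 + S + a)
z = -119 (z = -1*119 = -119)
(n(-828, 0) + z) + (41*30)*(-43) = ((-177 + 0 - 828) - 119) + (41*30)*(-43) = (-1005 - 119) + 1230*(-43) = -1124 - 52890 = -54014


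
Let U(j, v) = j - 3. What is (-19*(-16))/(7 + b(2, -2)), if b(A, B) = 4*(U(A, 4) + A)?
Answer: 304/11 ≈ 27.636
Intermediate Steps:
U(j, v) = -3 + j
b(A, B) = -12 + 8*A (b(A, B) = 4*((-3 + A) + A) = 4*(-3 + 2*A) = -12 + 8*A)
(-19*(-16))/(7 + b(2, -2)) = (-19*(-16))/(7 + (-12 + 8*2)) = 304/(7 + (-12 + 16)) = 304/(7 + 4) = 304/11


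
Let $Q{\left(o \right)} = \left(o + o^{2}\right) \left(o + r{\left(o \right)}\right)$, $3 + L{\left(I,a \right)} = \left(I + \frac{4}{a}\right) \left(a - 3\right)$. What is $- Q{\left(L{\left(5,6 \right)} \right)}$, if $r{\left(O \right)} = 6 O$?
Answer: $-20580$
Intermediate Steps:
$L{\left(I,a \right)} = -3 + \left(-3 + a\right) \left(I + \frac{4}{a}\right)$ ($L{\left(I,a \right)} = -3 + \left(I + \frac{4}{a}\right) \left(a - 3\right) = -3 + \left(I + \frac{4}{a}\right) \left(-3 + a\right) = -3 + \left(-3 + a\right) \left(I + \frac{4}{a}\right)$)
$Q{\left(o \right)} = 7 o \left(o + o^{2}\right)$ ($Q{\left(o \right)} = \left(o + o^{2}\right) \left(o + 6 o\right) = \left(o + o^{2}\right) 7 o = 7 o \left(o + o^{2}\right)$)
$- Q{\left(L{\left(5,6 \right)} \right)} = - 7 \left(1 - \frac{12}{6} - 15 + 5 \cdot 6\right)^{2} \left(1 + \left(1 - \frac{12}{6} - 15 + 5 \cdot 6\right)\right) = - 7 \left(1 - 2 - 15 + 30\right)^{2} \left(1 + \left(1 - 2 - 15 + 30\right)\right) = - 7 \cdot 14^{2} \left(1 + 14\right) = - 7 \cdot 196 \cdot 15 = \left(-1\right) 20580 = -20580$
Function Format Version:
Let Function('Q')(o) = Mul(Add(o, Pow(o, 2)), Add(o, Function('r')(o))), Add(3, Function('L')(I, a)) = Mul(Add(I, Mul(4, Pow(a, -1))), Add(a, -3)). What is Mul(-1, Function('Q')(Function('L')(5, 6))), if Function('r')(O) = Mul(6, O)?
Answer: -20580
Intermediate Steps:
Function('L')(I, a) = Add(-3, Mul(Add(-3, a), Add(I, Mul(4, Pow(a, -1))))) (Function('L')(I, a) = Add(-3, Mul(Add(I, Mul(4, Pow(a, -1))), Add(a, -3))) = Add(-3, Mul(Add(I, Mul(4, Pow(a, -1))), Add(-3, a))) = Add(-3, Mul(Add(-3, a), Add(I, Mul(4, Pow(a, -1))))))
Function('Q')(o) = Mul(7, o, Add(o, Pow(o, 2))) (Function('Q')(o) = Mul(Add(o, Pow(o, 2)), Add(o, Mul(6, o))) = Mul(Add(o, Pow(o, 2)), Mul(7, o)) = Mul(7, o, Add(o, Pow(o, 2))))
Mul(-1, Function('Q')(Function('L')(5, 6))) = Mul(-1, Mul(7, Pow(Add(1, Mul(-12, Pow(6, -1)), Mul(-3, 5), Mul(5, 6)), 2), Add(1, Add(1, Mul(-12, Pow(6, -1)), Mul(-3, 5), Mul(5, 6))))) = Mul(-1, Mul(7, Pow(Add(1, Mul(-12, Rational(1, 6)), -15, 30), 2), Add(1, Add(1, Mul(-12, Rational(1, 6)), -15, 30)))) = Mul(-1, Mul(7, Pow(Add(1, -2, -15, 30), 2), Add(1, Add(1, -2, -15, 30)))) = Mul(-1, Mul(7, Pow(14, 2), Add(1, 14))) = Mul(-1, Mul(7, 196, 15)) = Mul(-1, 20580) = -20580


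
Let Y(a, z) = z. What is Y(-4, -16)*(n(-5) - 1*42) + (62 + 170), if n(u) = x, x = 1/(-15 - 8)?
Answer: 20808/23 ≈ 904.70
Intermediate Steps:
x = -1/23 (x = 1/(-23) = -1/23 ≈ -0.043478)
n(u) = -1/23
Y(-4, -16)*(n(-5) - 1*42) + (62 + 170) = -16*(-1/23 - 1*42) + (62 + 170) = -16*(-1/23 - 42) + 232 = -16*(-967/23) + 232 = 15472/23 + 232 = 20808/23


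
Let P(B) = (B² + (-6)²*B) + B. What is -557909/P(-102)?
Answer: -557909/6630 ≈ -84.149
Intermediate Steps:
P(B) = B² + 37*B (P(B) = (B² + 36*B) + B = B² + 37*B)
-557909/P(-102) = -557909*(-1/(102*(37 - 102))) = -557909/((-102*(-65))) = -557909/6630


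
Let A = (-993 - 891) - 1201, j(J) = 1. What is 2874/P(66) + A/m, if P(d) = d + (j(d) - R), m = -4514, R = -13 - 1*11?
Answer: 13253971/410774 ≈ 32.266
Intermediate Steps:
R = -24 (R = -13 - 11 = -24)
A = -3085 (A = -1884 - 1201 = -3085)
P(d) = 25 + d (P(d) = d + (1 - 1*(-24)) = d + (1 + 24) = d + 25 = 25 + d)
2874/P(66) + A/m = 2874/(25 + 66) - 3085/(-4514) = 2874/91 - 3085*(-1/4514) = 2874*(1/91) + 3085/4514 = 2874/91 + 3085/4514 = 13253971/410774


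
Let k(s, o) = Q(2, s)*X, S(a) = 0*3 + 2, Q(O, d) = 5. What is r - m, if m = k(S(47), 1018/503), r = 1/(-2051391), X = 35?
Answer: -358993426/2051391 ≈ -175.00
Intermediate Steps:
S(a) = 2 (S(a) = 0 + 2 = 2)
k(s, o) = 175 (k(s, o) = 5*35 = 175)
r = -1/2051391 ≈ -4.8747e-7
m = 175
r - m = -1/2051391 - 1*175 = -1/2051391 - 175 = -358993426/2051391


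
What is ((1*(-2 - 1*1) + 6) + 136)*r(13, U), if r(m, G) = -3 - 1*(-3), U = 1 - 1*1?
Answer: 0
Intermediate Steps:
U = 0 (U = 1 - 1 = 0)
r(m, G) = 0 (r(m, G) = -3 + 3 = 0)
((1*(-2 - 1*1) + 6) + 136)*r(13, U) = ((1*(-2 - 1*1) + 6) + 136)*0 = ((1*(-2 - 1) + 6) + 136)*0 = ((1*(-3) + 6) + 136)*0 = ((-3 + 6) + 136)*0 = (3 + 136)*0 = 139*0 = 0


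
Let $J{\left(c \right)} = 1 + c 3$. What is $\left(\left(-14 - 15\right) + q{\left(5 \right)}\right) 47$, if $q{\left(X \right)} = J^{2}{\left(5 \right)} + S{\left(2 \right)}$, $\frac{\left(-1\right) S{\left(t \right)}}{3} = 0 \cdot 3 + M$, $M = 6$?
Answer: $9823$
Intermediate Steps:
$J{\left(c \right)} = 1 + 3 c$
$S{\left(t \right)} = -18$ ($S{\left(t \right)} = - 3 \left(0 \cdot 3 + 6\right) = - 3 \left(0 + 6\right) = \left(-3\right) 6 = -18$)
$q{\left(X \right)} = 238$ ($q{\left(X \right)} = \left(1 + 3 \cdot 5\right)^{2} - 18 = \left(1 + 15\right)^{2} - 18 = 16^{2} - 18 = 256 - 18 = 238$)
$\left(\left(-14 - 15\right) + q{\left(5 \right)}\right) 47 = \left(\left(-14 - 15\right) + 238\right) 47 = \left(-29 + 238\right) 47 = 209 \cdot 47 = 9823$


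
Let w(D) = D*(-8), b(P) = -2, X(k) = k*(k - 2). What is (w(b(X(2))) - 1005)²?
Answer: 978121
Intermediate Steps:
X(k) = k*(-2 + k)
w(D) = -8*D
(w(b(X(2))) - 1005)² = (-8*(-2) - 1005)² = (16 - 1005)² = (-989)² = 978121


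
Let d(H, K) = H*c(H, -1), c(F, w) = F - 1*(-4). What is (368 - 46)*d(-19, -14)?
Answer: 91770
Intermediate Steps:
c(F, w) = 4 + F (c(F, w) = F + 4 = 4 + F)
d(H, K) = H*(4 + H)
(368 - 46)*d(-19, -14) = (368 - 46)*(-19*(4 - 19)) = 322*(-19*(-15)) = 322*285 = 91770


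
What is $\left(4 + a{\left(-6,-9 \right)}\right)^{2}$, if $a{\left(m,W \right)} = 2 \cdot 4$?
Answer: $144$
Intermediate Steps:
$a{\left(m,W \right)} = 8$
$\left(4 + a{\left(-6,-9 \right)}\right)^{2} = \left(4 + 8\right)^{2} = 12^{2} = 144$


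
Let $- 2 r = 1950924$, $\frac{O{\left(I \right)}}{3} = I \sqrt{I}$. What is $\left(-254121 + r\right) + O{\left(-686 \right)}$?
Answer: $-1229583 - 14406 i \sqrt{14} \approx -1.2296 \cdot 10^{6} - 53902.0 i$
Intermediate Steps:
$O{\left(I \right)} = 3 I^{\frac{3}{2}}$ ($O{\left(I \right)} = 3 I \sqrt{I} = 3 I^{\frac{3}{2}}$)
$r = -975462$ ($r = \left(- \frac{1}{2}\right) 1950924 = -975462$)
$\left(-254121 + r\right) + O{\left(-686 \right)} = \left(-254121 - 975462\right) + 3 \left(-686\right)^{\frac{3}{2}} = -1229583 + 3 \left(- 4802 i \sqrt{14}\right) = -1229583 - 14406 i \sqrt{14}$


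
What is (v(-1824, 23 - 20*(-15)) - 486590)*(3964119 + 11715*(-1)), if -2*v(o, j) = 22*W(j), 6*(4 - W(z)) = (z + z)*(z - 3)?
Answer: -425465750856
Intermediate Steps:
W(z) = 4 - z*(-3 + z)/3 (W(z) = 4 - (z + z)*(z - 3)/6 = 4 - 2*z*(-3 + z)/6 = 4 - z*(-3 + z)/3)
v(o, j) = -44 - 11*j + 11*j²/3 (v(o, j) = -11*(4 + j - j²/3) = -(88 + 22*j - 22*j²/3)/2 = -44 - 11*j + 11*j²/3)
(v(-1824, 23 - 20*(-15)) - 486590)*(3964119 + 11715*(-1)) = ((-44 - 11*(23 - 20*(-15)) + 11*(23 - 20*(-15))²/3) - 486590)*(3964119 + 11715*(-1)) = ((-44 - 11*(23 + 300) + 11*(23 + 300)²/3) - 486590)*(3964119 - 11715) = ((-44 - 11*323 + (11/3)*323²) - 486590)*3952404 = ((-44 - 3553 + (11/3)*104329) - 486590)*3952404 = ((-44 - 3553 + 1147619/3) - 486590)*3952404 = (1136828/3 - 486590)*3952404 = -322942/3*3952404 = -425465750856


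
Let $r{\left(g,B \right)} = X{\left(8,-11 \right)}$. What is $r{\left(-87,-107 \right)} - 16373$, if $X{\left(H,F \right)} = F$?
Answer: $-16384$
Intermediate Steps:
$r{\left(g,B \right)} = -11$
$r{\left(-87,-107 \right)} - 16373 = -11 - 16373 = -16384$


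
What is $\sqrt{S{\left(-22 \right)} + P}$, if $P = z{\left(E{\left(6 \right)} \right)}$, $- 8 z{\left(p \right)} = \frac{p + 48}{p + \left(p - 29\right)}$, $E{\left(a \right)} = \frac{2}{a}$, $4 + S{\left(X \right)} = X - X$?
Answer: $\frac{i \sqrt{17510}}{68} \approx 1.946 i$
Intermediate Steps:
$S{\left(X \right)} = -4$ ($S{\left(X \right)} = -4 + \left(X - X\right) = -4 + 0 = -4$)
$z{\left(p \right)} = - \frac{48 + p}{8 \left(-29 + 2 p\right)}$ ($z{\left(p \right)} = - \frac{\left(p + 48\right) \frac{1}{p + \left(p - 29\right)}}{8} = - \frac{\left(48 + p\right) \frac{1}{p + \left(p - 29\right)}}{8} = - \frac{\left(48 + p\right) \frac{1}{p + \left(-29 + p\right)}}{8} = - \frac{\left(48 + p\right) \frac{1}{-29 + 2 p}}{8} = - \frac{\frac{1}{-29 + 2 p} \left(48 + p\right)}{8} = - \frac{48 + p}{8 \left(-29 + 2 p\right)}$)
$P = \frac{29}{136}$ ($P = \frac{-48 - \frac{2}{6}}{8 \left(-29 + 2 \cdot \frac{2}{6}\right)} = \frac{-48 - 2 \cdot \frac{1}{6}}{8 \left(-29 + 2 \cdot 2 \cdot \frac{1}{6}\right)} = \frac{-48 - \frac{1}{3}}{8 \left(-29 + 2 \cdot \frac{1}{3}\right)} = \frac{-48 - \frac{1}{3}}{8 \left(-29 + \frac{2}{3}\right)} = \frac{1}{8} \frac{1}{- \frac{85}{3}} \left(- \frac{145}{3}\right) = \frac{1}{8} \left(- \frac{3}{85}\right) \left(- \frac{145}{3}\right) = \frac{29}{136} \approx 0.21324$)
$\sqrt{S{\left(-22 \right)} + P} = \sqrt{-4 + \frac{29}{136}} = \sqrt{- \frac{515}{136}} = \frac{i \sqrt{17510}}{68}$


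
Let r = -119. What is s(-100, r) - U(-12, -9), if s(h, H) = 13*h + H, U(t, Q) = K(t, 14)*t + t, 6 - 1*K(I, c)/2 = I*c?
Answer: 2769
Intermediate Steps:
K(I, c) = 12 - 2*I*c
U(t, Q) = t + t*(12 - 28*t) (U(t, Q) = (12 - 2*t*14)*t + t = (12 - 28*t)*t + t = t*(12 - 28*t) + t = t + t*(12 - 28*t))
s(h, H) = H + 13*h
s(-100, r) - U(-12, -9) = (-119 + 13*(-100)) - (-12)*(13 - 28*(-12)) = (-119 - 1300) - (-12)*(13 + 336) = -1419 - (-12)*349 = -1419 - 1*(-4188) = -1419 + 4188 = 2769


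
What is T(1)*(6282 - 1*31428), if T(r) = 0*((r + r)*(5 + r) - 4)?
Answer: 0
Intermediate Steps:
T(r) = 0 (T(r) = 0*((2*r)*(5 + r) - 4) = 0*(2*r*(5 + r) - 4) = 0*(-4 + 2*r*(5 + r)) = 0)
T(1)*(6282 - 1*31428) = 0*(6282 - 1*31428) = 0*(6282 - 31428) = 0*(-25146) = 0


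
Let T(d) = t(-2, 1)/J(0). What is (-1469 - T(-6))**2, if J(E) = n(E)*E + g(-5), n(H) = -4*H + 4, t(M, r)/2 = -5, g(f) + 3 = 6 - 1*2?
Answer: 2128681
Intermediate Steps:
g(f) = 1 (g(f) = -3 + (6 - 1*2) = -3 + (6 - 2) = -3 + 4 = 1)
t(M, r) = -10 (t(M, r) = 2*(-5) = -10)
n(H) = 4 - 4*H
J(E) = 1 + E*(4 - 4*E) (J(E) = (4 - 4*E)*E + 1 = E*(4 - 4*E) + 1 = 1 + E*(4 - 4*E))
T(d) = -10 (T(d) = -10/(1 - 4*0*(-1 + 0)) = -10/(1 - 4*0*(-1)) = -10/(1 + 0) = -10/1 = -10*1 = -10)
(-1469 - T(-6))**2 = (-1469 - 1*(-10))**2 = (-1469 + 10)**2 = (-1459)**2 = 2128681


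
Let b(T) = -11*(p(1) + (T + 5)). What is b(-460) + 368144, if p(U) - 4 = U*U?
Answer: 373094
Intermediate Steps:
p(U) = 4 + U² (p(U) = 4 + U*U = 4 + U²)
b(T) = -110 - 11*T (b(T) = -11*((4 + 1²) + (T + 5)) = -11*((4 + 1) + (5 + T)) = -11*(5 + (5 + T)) = -11*(10 + T) = -110 - 11*T)
b(-460) + 368144 = (-110 - 11*(-460)) + 368144 = (-110 + 5060) + 368144 = 4950 + 368144 = 373094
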